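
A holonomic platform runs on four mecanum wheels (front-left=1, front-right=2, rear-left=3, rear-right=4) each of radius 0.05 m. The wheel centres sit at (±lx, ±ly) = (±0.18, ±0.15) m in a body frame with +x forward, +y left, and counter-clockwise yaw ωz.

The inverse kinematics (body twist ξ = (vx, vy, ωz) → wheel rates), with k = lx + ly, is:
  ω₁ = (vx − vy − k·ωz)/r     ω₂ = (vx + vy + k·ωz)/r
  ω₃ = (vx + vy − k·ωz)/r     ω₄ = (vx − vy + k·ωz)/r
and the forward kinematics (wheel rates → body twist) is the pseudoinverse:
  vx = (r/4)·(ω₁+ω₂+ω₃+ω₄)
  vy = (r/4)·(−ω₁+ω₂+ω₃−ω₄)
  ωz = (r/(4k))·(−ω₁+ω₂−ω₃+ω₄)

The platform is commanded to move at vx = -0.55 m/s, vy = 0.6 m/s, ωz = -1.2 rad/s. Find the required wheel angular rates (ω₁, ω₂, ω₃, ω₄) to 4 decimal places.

k = lx + ly = 0.18 + 0.15 = 0.3300;  k·ωz = 0.3300·-1.2 = -0.3960
ω₁ (FL) = (vx − vy − k·ωz)/r = -0.7540/0.05 = -15.0800
ω₂ (FR) = (vx + vy + k·ωz)/r = -0.3460/0.05 = -6.9200
ω₃ (RL) = (vx + vy − k·ωz)/r = 0.4460/0.05 = 8.9200
ω₄ (RR) = (vx − vy + k·ωz)/r = -1.5460/0.05 = -30.9200

(-15.0800, -6.9200, 8.9200, -30.9200)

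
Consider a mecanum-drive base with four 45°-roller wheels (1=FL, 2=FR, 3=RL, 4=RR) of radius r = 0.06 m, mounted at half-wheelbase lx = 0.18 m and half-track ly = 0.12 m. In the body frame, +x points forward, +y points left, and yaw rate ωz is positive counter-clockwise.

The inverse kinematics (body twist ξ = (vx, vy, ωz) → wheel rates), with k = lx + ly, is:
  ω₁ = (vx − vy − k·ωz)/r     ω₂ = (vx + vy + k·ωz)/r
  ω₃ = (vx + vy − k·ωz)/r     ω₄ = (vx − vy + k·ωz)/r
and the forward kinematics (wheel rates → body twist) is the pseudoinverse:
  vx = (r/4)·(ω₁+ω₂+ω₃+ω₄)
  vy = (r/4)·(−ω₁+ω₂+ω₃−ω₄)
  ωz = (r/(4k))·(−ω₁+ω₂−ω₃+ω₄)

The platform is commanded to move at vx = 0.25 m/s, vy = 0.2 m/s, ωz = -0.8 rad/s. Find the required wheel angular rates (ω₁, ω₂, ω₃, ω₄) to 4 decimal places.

k = lx + ly = 0.18 + 0.12 = 0.3000;  k·ωz = 0.3000·-0.8 = -0.2400
ω₁ (FL) = (vx − vy − k·ωz)/r = 0.2900/0.06 = 4.8333
ω₂ (FR) = (vx + vy + k·ωz)/r = 0.2100/0.06 = 3.5000
ω₃ (RL) = (vx + vy − k·ωz)/r = 0.6900/0.06 = 11.5000
ω₄ (RR) = (vx − vy + k·ωz)/r = -0.1900/0.06 = -3.1667

(4.8333, 3.5000, 11.5000, -3.1667)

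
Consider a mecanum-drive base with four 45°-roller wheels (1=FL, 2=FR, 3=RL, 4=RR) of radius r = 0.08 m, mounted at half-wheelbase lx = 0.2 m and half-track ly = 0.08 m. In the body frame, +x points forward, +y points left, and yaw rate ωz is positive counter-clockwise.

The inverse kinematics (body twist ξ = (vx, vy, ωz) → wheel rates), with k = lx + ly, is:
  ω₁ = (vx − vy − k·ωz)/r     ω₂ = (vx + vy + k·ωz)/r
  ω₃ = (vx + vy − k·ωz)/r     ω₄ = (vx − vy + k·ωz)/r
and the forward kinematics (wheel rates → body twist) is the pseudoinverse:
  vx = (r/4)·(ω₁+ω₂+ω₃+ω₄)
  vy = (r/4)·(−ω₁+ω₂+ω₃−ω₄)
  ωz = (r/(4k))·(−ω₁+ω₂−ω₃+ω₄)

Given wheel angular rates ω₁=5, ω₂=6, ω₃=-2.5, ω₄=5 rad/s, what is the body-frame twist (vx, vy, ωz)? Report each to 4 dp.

k = lx + ly = 0.2 + 0.08 = 0.2800
ω₁+ω₂+ω₃+ω₄ = 13.5000  →  vx = (0.08/4)·13.5000 = 0.2700
−ω₁+ω₂+ω₃−ω₄ = -6.5000  →  vy = (0.08/4)·-6.5000 = -0.1300
−ω₁+ω₂−ω₃+ω₄ = 8.5000  →  ωz = (0.08/1.1200)·8.5000 = 0.6071

(0.2700, -0.1300, 0.6071)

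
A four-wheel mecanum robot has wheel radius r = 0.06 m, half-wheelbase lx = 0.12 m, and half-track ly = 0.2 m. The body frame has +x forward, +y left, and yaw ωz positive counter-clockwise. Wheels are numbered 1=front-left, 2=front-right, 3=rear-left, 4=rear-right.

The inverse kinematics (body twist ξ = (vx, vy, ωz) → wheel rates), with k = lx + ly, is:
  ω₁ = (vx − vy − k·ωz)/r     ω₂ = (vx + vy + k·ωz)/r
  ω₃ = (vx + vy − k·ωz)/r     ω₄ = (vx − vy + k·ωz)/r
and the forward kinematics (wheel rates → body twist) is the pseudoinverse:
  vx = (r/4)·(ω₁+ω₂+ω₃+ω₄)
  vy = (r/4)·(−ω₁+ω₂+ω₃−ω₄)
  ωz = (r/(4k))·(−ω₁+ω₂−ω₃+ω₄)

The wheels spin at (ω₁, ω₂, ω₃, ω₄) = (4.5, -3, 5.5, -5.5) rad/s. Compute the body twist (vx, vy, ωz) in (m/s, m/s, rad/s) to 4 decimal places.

(0.0225, 0.0525, -0.8672)

k = lx + ly = 0.12 + 0.2 = 0.3200
ω₁+ω₂+ω₃+ω₄ = 1.5000  →  vx = (0.06/4)·1.5000 = 0.0225
−ω₁+ω₂+ω₃−ω₄ = 3.5000  →  vy = (0.06/4)·3.5000 = 0.0525
−ω₁+ω₂−ω₃+ω₄ = -18.5000  →  ωz = (0.06/1.2800)·-18.5000 = -0.8672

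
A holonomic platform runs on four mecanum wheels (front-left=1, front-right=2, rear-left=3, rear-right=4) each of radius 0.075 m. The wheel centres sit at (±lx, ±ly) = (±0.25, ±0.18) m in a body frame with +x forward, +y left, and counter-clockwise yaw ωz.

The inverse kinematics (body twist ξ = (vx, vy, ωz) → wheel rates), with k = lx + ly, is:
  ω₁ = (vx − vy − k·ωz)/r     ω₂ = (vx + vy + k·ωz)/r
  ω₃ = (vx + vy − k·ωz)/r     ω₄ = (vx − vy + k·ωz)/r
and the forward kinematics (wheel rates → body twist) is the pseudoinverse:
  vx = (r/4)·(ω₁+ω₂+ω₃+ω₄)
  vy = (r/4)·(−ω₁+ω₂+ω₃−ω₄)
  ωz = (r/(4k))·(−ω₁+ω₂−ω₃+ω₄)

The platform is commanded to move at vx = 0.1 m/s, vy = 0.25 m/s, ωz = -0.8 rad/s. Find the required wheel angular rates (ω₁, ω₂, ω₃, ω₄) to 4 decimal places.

k = lx + ly = 0.25 + 0.18 = 0.4300;  k·ωz = 0.4300·-0.8 = -0.3440
ω₁ (FL) = (vx − vy − k·ωz)/r = 0.1940/0.075 = 2.5867
ω₂ (FR) = (vx + vy + k·ωz)/r = 0.0060/0.075 = 0.0800
ω₃ (RL) = (vx + vy − k·ωz)/r = 0.6940/0.075 = 9.2533
ω₄ (RR) = (vx − vy + k·ωz)/r = -0.4940/0.075 = -6.5867

(2.5867, 0.0800, 9.2533, -6.5867)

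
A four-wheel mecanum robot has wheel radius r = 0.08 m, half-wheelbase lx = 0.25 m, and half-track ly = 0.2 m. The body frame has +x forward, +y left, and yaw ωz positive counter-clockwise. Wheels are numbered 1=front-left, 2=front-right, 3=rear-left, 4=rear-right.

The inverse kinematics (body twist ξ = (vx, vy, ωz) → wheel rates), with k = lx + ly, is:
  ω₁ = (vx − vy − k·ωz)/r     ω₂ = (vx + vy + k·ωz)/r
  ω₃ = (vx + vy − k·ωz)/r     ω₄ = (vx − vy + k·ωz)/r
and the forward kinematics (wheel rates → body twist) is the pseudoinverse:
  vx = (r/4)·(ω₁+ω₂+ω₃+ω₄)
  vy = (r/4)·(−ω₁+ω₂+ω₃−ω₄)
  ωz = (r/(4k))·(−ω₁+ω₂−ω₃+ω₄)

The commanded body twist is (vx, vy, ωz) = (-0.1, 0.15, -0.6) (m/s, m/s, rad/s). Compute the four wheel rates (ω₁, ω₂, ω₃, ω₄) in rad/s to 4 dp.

k = lx + ly = 0.25 + 0.2 = 0.4500;  k·ωz = 0.4500·-0.6 = -0.2700
ω₁ (FL) = (vx − vy − k·ωz)/r = 0.0200/0.08 = 0.2500
ω₂ (FR) = (vx + vy + k·ωz)/r = -0.2200/0.08 = -2.7500
ω₃ (RL) = (vx + vy − k·ωz)/r = 0.3200/0.08 = 4.0000
ω₄ (RR) = (vx − vy + k·ωz)/r = -0.5200/0.08 = -6.5000

(0.2500, -2.7500, 4.0000, -6.5000)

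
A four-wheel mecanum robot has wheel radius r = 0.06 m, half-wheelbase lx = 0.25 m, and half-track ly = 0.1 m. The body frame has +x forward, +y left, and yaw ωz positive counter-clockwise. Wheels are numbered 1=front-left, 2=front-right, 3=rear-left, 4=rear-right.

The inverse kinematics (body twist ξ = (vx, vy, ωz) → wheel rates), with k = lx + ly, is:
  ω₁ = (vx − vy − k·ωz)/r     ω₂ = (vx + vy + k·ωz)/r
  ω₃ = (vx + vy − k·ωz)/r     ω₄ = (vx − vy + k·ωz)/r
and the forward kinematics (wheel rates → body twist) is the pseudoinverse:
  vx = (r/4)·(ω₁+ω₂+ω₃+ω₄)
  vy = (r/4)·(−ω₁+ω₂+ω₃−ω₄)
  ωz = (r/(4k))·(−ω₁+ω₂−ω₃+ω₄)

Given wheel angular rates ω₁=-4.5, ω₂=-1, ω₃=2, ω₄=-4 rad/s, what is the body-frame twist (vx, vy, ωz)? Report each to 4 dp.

(-0.1125, 0.1425, -0.1071)

k = lx + ly = 0.25 + 0.1 = 0.3500
ω₁+ω₂+ω₃+ω₄ = -7.5000  →  vx = (0.06/4)·-7.5000 = -0.1125
−ω₁+ω₂+ω₃−ω₄ = 9.5000  →  vy = (0.06/4)·9.5000 = 0.1425
−ω₁+ω₂−ω₃+ω₄ = -2.5000  →  ωz = (0.06/1.4000)·-2.5000 = -0.1071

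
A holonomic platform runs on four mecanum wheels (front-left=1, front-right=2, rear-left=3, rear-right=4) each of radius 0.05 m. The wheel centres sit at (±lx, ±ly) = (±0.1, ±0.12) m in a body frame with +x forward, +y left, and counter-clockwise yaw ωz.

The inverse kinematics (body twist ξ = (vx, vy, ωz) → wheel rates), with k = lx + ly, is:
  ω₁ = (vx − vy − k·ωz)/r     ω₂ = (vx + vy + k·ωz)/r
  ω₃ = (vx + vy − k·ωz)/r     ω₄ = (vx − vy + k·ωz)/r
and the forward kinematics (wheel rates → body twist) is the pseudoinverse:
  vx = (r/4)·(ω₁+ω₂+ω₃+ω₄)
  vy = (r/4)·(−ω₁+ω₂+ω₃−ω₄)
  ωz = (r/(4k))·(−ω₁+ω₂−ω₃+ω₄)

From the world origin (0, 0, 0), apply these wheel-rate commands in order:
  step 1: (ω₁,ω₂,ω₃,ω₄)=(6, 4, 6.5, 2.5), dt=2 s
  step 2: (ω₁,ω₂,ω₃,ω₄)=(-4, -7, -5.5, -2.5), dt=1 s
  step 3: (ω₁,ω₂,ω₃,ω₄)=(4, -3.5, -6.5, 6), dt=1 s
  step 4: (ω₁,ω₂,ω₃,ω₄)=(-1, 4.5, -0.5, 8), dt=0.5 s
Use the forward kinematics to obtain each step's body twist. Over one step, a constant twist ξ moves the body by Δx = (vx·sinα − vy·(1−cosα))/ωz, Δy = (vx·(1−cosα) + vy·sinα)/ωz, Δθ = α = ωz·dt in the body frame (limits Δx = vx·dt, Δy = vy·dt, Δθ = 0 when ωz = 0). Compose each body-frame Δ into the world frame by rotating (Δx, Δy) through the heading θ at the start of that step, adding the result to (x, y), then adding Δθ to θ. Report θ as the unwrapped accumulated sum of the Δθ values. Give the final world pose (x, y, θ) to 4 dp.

step 1: ξ=(vx,vy,ωz)=(0.2375, 0.0250, -0.3409), dt=2.0 → body Δ=(0.4554, -0.1095, -0.6818) → world pose (0.4554, -0.1095, -0.6818)
step 2: ξ=(vx,vy,ωz)=(-0.2375, -0.0750, 0.0000), dt=1.0 → body Δ=(-0.2375, -0.0750, 0.0000) → world pose (0.2238, -0.0181, -0.6818)
step 3: ξ=(vx,vy,ωz)=(0.0000, -0.2500, 0.2841), dt=1.0 → body Δ=(0.0353, -0.2467, 0.2841) → world pose (0.0957, -0.2318, -0.3977)
step 4: ξ=(vx,vy,ωz)=(0.1375, -0.0375, 0.7955), dt=0.5 → body Δ=(0.0706, -0.0048, 0.3977) → world pose (0.1590, -0.2636, 0.0000)

(0.1590, -0.2636, 0.0000)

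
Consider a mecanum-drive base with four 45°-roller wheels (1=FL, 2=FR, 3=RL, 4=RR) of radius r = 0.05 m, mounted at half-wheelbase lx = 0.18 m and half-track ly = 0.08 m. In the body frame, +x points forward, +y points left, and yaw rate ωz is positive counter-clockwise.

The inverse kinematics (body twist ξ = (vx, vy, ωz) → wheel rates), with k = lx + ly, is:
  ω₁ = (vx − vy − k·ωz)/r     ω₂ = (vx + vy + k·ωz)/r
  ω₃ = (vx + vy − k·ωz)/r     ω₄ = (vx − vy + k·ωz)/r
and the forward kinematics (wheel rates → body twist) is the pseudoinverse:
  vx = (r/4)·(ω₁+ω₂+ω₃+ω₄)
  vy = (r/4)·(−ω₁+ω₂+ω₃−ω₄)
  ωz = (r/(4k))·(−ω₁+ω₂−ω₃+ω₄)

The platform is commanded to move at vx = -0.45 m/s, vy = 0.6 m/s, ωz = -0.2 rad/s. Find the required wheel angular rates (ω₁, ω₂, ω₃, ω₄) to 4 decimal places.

k = lx + ly = 0.18 + 0.08 = 0.2600;  k·ωz = 0.2600·-0.2 = -0.0520
ω₁ (FL) = (vx − vy − k·ωz)/r = -0.9980/0.05 = -19.9600
ω₂ (FR) = (vx + vy + k·ωz)/r = 0.0980/0.05 = 1.9600
ω₃ (RL) = (vx + vy − k·ωz)/r = 0.2020/0.05 = 4.0400
ω₄ (RR) = (vx − vy + k·ωz)/r = -1.1020/0.05 = -22.0400

(-19.9600, 1.9600, 4.0400, -22.0400)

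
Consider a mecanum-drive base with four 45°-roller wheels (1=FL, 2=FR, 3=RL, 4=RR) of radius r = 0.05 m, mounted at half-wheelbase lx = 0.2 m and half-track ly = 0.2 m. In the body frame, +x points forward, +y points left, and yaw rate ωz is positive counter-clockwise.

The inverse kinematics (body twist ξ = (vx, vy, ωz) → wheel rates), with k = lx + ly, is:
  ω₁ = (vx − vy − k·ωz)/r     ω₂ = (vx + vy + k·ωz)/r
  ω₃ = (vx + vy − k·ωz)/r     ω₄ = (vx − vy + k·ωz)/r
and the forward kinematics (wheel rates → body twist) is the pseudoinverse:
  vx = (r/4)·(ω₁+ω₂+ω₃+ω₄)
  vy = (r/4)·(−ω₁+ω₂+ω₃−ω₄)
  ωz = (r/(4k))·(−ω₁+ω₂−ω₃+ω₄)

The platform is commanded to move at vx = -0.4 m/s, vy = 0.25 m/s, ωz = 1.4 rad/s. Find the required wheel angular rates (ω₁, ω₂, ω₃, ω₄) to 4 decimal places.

(-24.2000, 8.2000, -14.2000, -1.8000)

k = lx + ly = 0.2 + 0.2 = 0.4000;  k·ωz = 0.4000·1.4 = 0.5600
ω₁ (FL) = (vx − vy − k·ωz)/r = -1.2100/0.05 = -24.2000
ω₂ (FR) = (vx + vy + k·ωz)/r = 0.4100/0.05 = 8.2000
ω₃ (RL) = (vx + vy − k·ωz)/r = -0.7100/0.05 = -14.2000
ω₄ (RR) = (vx − vy + k·ωz)/r = -0.0900/0.05 = -1.8000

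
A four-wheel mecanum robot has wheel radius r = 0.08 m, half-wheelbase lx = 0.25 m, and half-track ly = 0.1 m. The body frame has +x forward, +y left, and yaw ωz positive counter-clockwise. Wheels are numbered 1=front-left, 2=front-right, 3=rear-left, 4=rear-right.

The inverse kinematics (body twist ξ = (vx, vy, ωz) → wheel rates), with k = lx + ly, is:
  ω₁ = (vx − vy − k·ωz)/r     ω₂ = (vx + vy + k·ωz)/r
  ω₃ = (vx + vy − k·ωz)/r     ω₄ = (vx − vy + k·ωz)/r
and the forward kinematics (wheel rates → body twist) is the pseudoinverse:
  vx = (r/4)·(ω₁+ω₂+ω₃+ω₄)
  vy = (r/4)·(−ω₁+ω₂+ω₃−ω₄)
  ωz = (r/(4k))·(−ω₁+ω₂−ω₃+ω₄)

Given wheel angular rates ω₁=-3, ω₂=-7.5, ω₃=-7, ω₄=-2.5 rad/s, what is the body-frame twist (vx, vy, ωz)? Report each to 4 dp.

k = lx + ly = 0.25 + 0.1 = 0.3500
ω₁+ω₂+ω₃+ω₄ = -20.0000  →  vx = (0.08/4)·-20.0000 = -0.4000
−ω₁+ω₂+ω₃−ω₄ = -9.0000  →  vy = (0.08/4)·-9.0000 = -0.1800
−ω₁+ω₂−ω₃+ω₄ = 0.0000  →  ωz = (0.08/1.4000)·0.0000 = 0.0000

(-0.4000, -0.1800, 0.0000)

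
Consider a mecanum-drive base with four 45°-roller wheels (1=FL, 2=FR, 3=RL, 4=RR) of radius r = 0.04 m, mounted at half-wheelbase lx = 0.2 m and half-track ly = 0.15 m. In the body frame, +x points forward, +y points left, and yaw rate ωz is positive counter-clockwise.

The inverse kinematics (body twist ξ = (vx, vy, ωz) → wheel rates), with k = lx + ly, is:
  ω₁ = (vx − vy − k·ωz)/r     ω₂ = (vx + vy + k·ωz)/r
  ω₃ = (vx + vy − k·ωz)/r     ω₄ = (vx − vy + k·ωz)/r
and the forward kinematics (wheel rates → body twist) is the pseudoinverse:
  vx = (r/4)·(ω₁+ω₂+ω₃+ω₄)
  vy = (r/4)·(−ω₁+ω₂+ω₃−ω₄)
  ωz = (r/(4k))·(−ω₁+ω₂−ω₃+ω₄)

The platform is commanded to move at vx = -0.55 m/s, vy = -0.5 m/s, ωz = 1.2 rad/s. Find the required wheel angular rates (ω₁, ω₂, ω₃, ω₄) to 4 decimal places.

(-11.7500, -15.7500, -36.7500, 9.2500)

k = lx + ly = 0.2 + 0.15 = 0.3500;  k·ωz = 0.3500·1.2 = 0.4200
ω₁ (FL) = (vx − vy − k·ωz)/r = -0.4700/0.04 = -11.7500
ω₂ (FR) = (vx + vy + k·ωz)/r = -0.6300/0.04 = -15.7500
ω₃ (RL) = (vx + vy − k·ωz)/r = -1.4700/0.04 = -36.7500
ω₄ (RR) = (vx − vy + k·ωz)/r = 0.3700/0.04 = 9.2500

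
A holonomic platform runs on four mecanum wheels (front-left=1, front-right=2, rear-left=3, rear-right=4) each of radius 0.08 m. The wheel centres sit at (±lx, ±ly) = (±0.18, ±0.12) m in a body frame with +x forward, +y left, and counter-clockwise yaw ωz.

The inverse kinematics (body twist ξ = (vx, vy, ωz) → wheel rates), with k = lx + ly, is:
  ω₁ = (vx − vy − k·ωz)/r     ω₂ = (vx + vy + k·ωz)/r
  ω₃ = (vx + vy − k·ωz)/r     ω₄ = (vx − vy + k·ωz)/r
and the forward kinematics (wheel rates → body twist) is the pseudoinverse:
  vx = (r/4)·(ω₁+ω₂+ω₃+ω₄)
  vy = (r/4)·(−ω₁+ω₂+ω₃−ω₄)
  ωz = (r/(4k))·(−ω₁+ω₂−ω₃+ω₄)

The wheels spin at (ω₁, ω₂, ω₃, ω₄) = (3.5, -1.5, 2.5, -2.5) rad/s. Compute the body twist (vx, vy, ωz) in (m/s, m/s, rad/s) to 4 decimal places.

k = lx + ly = 0.18 + 0.12 = 0.3000
ω₁+ω₂+ω₃+ω₄ = 2.0000  →  vx = (0.08/4)·2.0000 = 0.0400
−ω₁+ω₂+ω₃−ω₄ = 0.0000  →  vy = (0.08/4)·0.0000 = 0.0000
−ω₁+ω₂−ω₃+ω₄ = -10.0000  →  ωz = (0.08/1.2000)·-10.0000 = -0.6667

(0.0400, 0.0000, -0.6667)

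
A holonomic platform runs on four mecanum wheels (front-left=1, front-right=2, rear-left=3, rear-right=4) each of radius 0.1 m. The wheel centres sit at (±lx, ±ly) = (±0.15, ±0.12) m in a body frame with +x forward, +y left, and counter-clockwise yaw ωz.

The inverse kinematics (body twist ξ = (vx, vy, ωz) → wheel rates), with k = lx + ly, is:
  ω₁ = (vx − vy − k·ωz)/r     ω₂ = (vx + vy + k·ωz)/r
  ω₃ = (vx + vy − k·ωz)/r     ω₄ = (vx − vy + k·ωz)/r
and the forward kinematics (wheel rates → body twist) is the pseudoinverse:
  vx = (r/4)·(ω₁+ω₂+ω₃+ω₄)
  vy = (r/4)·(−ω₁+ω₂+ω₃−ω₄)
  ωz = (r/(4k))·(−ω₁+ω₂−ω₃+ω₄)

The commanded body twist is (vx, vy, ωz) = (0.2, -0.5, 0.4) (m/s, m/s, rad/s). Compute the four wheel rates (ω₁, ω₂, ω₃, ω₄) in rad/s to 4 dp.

(5.9200, -1.9200, -4.0800, 8.0800)

k = lx + ly = 0.15 + 0.12 = 0.2700;  k·ωz = 0.2700·0.4 = 0.1080
ω₁ (FL) = (vx − vy − k·ωz)/r = 0.5920/0.1 = 5.9200
ω₂ (FR) = (vx + vy + k·ωz)/r = -0.1920/0.1 = -1.9200
ω₃ (RL) = (vx + vy − k·ωz)/r = -0.4080/0.1 = -4.0800
ω₄ (RR) = (vx − vy + k·ωz)/r = 0.8080/0.1 = 8.0800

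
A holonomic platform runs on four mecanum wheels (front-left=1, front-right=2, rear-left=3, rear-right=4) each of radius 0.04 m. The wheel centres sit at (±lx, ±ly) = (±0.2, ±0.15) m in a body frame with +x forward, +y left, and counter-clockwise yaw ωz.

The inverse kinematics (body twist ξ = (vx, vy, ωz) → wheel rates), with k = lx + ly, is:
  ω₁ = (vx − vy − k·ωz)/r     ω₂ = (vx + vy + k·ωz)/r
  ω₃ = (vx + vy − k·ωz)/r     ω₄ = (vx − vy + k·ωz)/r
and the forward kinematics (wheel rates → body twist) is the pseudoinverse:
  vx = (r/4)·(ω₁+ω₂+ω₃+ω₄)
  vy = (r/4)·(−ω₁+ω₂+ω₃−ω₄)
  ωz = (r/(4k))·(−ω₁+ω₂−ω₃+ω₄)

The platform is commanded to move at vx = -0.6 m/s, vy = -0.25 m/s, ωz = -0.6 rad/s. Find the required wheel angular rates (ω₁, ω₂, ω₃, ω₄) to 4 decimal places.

k = lx + ly = 0.2 + 0.15 = 0.3500;  k·ωz = 0.3500·-0.6 = -0.2100
ω₁ (FL) = (vx − vy − k·ωz)/r = -0.1400/0.04 = -3.5000
ω₂ (FR) = (vx + vy + k·ωz)/r = -1.0600/0.04 = -26.5000
ω₃ (RL) = (vx + vy − k·ωz)/r = -0.6400/0.04 = -16.0000
ω₄ (RR) = (vx − vy + k·ωz)/r = -0.5600/0.04 = -14.0000

(-3.5000, -26.5000, -16.0000, -14.0000)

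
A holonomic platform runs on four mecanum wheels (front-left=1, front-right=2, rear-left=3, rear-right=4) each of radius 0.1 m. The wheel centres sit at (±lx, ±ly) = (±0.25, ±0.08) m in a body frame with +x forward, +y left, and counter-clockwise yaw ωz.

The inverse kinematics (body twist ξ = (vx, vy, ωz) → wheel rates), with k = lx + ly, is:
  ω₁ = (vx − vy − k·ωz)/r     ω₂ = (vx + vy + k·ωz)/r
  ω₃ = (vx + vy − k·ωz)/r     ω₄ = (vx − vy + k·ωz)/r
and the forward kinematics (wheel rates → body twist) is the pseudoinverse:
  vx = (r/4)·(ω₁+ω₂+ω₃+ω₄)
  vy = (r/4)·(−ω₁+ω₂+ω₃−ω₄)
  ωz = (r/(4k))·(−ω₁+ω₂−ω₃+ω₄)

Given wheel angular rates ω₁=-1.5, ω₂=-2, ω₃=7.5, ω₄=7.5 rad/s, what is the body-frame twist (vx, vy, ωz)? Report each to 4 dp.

k = lx + ly = 0.25 + 0.08 = 0.3300
ω₁+ω₂+ω₃+ω₄ = 11.5000  →  vx = (0.1/4)·11.5000 = 0.2875
−ω₁+ω₂+ω₃−ω₄ = -0.5000  →  vy = (0.1/4)·-0.5000 = -0.0125
−ω₁+ω₂−ω₃+ω₄ = -0.5000  →  ωz = (0.1/1.3200)·-0.5000 = -0.0379

(0.2875, -0.0125, -0.0379)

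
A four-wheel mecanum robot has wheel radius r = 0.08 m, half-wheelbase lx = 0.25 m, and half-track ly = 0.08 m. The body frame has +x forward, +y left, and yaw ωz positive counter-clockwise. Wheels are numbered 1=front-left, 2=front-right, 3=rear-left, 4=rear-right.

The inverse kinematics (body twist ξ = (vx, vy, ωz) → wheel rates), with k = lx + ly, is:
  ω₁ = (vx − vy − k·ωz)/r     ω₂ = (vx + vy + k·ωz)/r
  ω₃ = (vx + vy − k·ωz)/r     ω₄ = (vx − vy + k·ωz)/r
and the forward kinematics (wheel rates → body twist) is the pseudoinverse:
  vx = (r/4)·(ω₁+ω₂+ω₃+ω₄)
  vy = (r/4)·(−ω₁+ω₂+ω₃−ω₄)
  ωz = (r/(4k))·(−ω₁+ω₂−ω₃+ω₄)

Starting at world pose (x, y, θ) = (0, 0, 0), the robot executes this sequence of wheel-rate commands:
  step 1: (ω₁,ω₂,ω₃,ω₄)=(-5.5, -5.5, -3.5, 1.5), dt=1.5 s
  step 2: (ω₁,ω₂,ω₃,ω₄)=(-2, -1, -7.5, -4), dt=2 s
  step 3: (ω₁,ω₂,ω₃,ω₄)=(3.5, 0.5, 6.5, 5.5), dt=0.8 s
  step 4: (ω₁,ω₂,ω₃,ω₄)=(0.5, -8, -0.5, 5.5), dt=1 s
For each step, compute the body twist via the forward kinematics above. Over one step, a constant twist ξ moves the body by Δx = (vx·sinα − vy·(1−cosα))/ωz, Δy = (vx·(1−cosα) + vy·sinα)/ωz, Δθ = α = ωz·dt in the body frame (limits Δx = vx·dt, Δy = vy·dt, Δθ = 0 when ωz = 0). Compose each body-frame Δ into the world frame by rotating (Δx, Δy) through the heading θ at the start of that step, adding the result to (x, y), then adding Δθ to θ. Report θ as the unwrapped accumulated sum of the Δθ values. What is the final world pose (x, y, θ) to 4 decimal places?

step 1: ξ=(vx,vy,ωz)=(-0.2600, -0.1000, 0.3030), dt=1.5 → body Δ=(-0.3432, -0.2320, 0.4545) → world pose (-0.3432, -0.2320, 0.4545)
step 2: ξ=(vx,vy,ωz)=(-0.2900, -0.0500, 0.2727), dt=2.0 → body Δ=(-0.5251, -0.2494, 0.5455) → world pose (-0.7054, -0.6866, 1.0000)
step 3: ξ=(vx,vy,ωz)=(0.3200, -0.0400, -0.2424), dt=0.8 → body Δ=(0.2513, -0.0565, -0.1939) → world pose (-0.5221, -0.5057, 0.8061)
step 4: ξ=(vx,vy,ωz)=(-0.0500, -0.2900, -0.1515), dt=1.0 → body Δ=(-0.0717, -0.2851, -0.1515) → world pose (-0.3660, -0.7549, 0.6545)

(-0.3660, -0.7549, 0.6545)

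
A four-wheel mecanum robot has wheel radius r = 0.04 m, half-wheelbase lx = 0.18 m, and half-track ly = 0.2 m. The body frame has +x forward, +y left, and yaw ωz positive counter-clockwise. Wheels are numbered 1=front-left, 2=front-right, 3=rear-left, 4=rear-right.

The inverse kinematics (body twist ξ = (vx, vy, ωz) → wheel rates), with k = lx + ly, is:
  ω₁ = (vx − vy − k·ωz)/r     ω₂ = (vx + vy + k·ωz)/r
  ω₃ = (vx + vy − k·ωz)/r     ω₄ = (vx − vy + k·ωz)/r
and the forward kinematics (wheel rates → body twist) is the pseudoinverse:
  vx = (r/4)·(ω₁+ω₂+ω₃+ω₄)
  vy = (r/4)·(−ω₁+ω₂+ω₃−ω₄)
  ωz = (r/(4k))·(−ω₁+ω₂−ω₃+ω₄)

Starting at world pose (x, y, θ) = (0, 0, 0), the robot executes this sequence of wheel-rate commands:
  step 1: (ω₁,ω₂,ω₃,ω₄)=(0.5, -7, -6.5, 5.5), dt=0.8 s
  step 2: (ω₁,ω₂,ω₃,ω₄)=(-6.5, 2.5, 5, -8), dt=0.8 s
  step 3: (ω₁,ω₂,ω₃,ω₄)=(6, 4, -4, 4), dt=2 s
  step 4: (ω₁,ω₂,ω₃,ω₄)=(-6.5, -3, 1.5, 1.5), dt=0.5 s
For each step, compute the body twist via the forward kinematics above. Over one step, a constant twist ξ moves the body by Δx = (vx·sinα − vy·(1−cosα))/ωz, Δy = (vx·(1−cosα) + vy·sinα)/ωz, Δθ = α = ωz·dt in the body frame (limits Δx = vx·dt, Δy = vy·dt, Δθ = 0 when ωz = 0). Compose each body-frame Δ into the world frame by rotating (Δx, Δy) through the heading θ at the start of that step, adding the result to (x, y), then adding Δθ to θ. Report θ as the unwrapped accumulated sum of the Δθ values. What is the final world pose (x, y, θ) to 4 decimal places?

(0.0755, -0.1435, 0.3724)

step 1: ξ=(vx,vy,ωz)=(-0.0750, -0.1950, 0.1184), dt=0.8 → body Δ=(-0.0525, -0.1586, 0.0947) → world pose (-0.0525, -0.1586, 0.0947)
step 2: ξ=(vx,vy,ωz)=(-0.0700, 0.2200, -0.1053), dt=0.8 → body Δ=(-0.0485, 0.1781, -0.0842) → world pose (-0.1177, 0.0142, 0.0105)
step 3: ξ=(vx,vy,ωz)=(0.1000, -0.1000, 0.1579), dt=2.0 → body Δ=(0.2280, -0.1654, 0.3158) → world pose (0.1120, -0.1488, 0.3263)
step 4: ξ=(vx,vy,ωz)=(-0.0650, 0.0350, 0.0921), dt=0.5 → body Δ=(-0.0329, 0.0167, 0.0461) → world pose (0.0755, -0.1435, 0.3724)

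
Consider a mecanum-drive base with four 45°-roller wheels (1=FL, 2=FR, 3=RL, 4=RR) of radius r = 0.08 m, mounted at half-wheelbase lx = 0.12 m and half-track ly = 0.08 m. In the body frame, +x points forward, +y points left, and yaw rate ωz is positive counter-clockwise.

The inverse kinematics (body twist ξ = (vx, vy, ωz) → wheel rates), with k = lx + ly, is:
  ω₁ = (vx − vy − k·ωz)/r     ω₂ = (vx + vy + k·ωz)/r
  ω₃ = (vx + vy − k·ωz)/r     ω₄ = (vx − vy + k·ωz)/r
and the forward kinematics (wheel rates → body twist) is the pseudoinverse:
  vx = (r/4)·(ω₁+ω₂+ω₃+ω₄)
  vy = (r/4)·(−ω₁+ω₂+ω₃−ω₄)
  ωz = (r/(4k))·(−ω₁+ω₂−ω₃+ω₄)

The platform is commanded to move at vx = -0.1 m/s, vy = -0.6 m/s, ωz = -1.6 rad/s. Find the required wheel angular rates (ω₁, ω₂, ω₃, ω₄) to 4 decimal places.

k = lx + ly = 0.12 + 0.08 = 0.2000;  k·ωz = 0.2000·-1.6 = -0.3200
ω₁ (FL) = (vx − vy − k·ωz)/r = 0.8200/0.08 = 10.2500
ω₂ (FR) = (vx + vy + k·ωz)/r = -1.0200/0.08 = -12.7500
ω₃ (RL) = (vx + vy − k·ωz)/r = -0.3800/0.08 = -4.7500
ω₄ (RR) = (vx − vy + k·ωz)/r = 0.1800/0.08 = 2.2500

(10.2500, -12.7500, -4.7500, 2.2500)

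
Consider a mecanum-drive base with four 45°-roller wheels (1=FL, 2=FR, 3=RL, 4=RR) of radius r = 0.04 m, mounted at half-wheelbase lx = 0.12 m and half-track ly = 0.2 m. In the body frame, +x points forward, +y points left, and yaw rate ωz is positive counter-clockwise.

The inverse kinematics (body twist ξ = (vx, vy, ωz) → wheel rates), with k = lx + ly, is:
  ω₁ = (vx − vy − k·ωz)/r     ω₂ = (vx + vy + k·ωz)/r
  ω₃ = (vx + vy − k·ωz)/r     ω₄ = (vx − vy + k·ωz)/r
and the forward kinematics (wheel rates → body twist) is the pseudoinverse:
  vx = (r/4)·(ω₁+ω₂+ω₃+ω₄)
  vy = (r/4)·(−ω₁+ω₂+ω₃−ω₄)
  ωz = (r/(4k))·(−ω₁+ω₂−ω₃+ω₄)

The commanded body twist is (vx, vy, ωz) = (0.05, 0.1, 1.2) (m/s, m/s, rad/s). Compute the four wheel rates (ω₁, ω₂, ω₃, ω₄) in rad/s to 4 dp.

(-10.8500, 13.3500, -5.8500, 8.3500)

k = lx + ly = 0.12 + 0.2 = 0.3200;  k·ωz = 0.3200·1.2 = 0.3840
ω₁ (FL) = (vx − vy − k·ωz)/r = -0.4340/0.04 = -10.8500
ω₂ (FR) = (vx + vy + k·ωz)/r = 0.5340/0.04 = 13.3500
ω₃ (RL) = (vx + vy − k·ωz)/r = -0.2340/0.04 = -5.8500
ω₄ (RR) = (vx − vy + k·ωz)/r = 0.3340/0.04 = 8.3500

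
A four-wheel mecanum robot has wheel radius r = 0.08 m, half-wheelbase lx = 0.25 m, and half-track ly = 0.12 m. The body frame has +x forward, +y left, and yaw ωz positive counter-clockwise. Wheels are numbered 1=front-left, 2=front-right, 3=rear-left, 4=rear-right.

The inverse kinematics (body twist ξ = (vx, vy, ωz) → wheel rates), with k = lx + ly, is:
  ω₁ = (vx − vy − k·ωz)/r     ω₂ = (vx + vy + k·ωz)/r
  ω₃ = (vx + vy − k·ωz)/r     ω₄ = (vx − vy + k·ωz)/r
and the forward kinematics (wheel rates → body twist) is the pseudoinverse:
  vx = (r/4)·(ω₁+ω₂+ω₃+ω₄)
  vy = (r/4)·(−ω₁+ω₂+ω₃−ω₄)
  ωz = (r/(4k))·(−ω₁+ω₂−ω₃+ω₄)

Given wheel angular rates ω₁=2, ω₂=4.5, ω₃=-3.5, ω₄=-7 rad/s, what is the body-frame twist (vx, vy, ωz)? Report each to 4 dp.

k = lx + ly = 0.25 + 0.12 = 0.3700
ω₁+ω₂+ω₃+ω₄ = -4.0000  →  vx = (0.08/4)·-4.0000 = -0.0800
−ω₁+ω₂+ω₃−ω₄ = 6.0000  →  vy = (0.08/4)·6.0000 = 0.1200
−ω₁+ω₂−ω₃+ω₄ = -1.0000  →  ωz = (0.08/1.4800)·-1.0000 = -0.0541

(-0.0800, 0.1200, -0.0541)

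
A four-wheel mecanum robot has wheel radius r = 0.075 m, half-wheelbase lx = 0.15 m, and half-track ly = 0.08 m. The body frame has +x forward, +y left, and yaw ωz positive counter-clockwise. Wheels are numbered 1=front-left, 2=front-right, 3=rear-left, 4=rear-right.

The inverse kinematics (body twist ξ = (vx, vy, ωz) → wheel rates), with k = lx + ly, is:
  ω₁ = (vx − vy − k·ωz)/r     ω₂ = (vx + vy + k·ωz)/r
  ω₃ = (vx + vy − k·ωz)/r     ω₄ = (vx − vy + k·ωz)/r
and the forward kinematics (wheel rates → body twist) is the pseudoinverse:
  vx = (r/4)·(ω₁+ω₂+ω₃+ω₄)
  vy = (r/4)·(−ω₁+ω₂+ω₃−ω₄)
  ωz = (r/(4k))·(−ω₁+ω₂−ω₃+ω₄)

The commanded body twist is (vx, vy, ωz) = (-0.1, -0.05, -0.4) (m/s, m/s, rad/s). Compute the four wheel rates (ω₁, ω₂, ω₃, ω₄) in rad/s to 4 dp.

(0.5600, -3.2267, -0.7733, -1.8933)

k = lx + ly = 0.15 + 0.08 = 0.2300;  k·ωz = 0.2300·-0.4 = -0.0920
ω₁ (FL) = (vx − vy − k·ωz)/r = 0.0420/0.075 = 0.5600
ω₂ (FR) = (vx + vy + k·ωz)/r = -0.2420/0.075 = -3.2267
ω₃ (RL) = (vx + vy − k·ωz)/r = -0.0580/0.075 = -0.7733
ω₄ (RR) = (vx − vy + k·ωz)/r = -0.1420/0.075 = -1.8933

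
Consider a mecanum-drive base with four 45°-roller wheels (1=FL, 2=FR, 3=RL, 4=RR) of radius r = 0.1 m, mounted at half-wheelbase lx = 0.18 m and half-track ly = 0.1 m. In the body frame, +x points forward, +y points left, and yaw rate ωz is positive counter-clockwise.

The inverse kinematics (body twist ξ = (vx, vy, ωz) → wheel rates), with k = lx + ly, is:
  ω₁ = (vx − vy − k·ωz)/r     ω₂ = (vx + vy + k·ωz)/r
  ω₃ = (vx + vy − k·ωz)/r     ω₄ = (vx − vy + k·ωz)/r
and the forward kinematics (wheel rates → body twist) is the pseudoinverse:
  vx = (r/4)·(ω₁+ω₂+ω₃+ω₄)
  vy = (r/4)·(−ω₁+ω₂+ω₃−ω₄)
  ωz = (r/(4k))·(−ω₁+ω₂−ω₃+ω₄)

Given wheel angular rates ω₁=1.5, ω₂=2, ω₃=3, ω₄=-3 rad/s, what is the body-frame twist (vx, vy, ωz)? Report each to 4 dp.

k = lx + ly = 0.18 + 0.1 = 0.2800
ω₁+ω₂+ω₃+ω₄ = 3.5000  →  vx = (0.1/4)·3.5000 = 0.0875
−ω₁+ω₂+ω₃−ω₄ = 6.5000  →  vy = (0.1/4)·6.5000 = 0.1625
−ω₁+ω₂−ω₃+ω₄ = -5.5000  →  ωz = (0.1/1.1200)·-5.5000 = -0.4911

(0.0875, 0.1625, -0.4911)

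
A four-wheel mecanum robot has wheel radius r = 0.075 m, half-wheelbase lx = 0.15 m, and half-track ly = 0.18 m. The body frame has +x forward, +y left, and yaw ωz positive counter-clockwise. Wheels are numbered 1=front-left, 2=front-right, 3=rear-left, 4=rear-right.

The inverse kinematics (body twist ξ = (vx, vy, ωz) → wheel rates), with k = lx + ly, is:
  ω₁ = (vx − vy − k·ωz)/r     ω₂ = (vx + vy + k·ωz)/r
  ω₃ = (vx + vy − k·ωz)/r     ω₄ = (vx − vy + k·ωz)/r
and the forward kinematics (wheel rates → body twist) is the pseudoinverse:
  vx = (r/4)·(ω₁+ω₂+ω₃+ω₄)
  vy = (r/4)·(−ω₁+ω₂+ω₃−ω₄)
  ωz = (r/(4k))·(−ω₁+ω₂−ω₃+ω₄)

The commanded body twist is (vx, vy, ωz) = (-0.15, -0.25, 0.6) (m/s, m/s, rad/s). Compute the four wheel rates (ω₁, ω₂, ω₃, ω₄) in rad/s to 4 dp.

k = lx + ly = 0.15 + 0.18 = 0.3300;  k·ωz = 0.3300·0.6 = 0.1980
ω₁ (FL) = (vx − vy − k·ωz)/r = -0.0980/0.075 = -1.3067
ω₂ (FR) = (vx + vy + k·ωz)/r = -0.2020/0.075 = -2.6933
ω₃ (RL) = (vx + vy − k·ωz)/r = -0.5980/0.075 = -7.9733
ω₄ (RR) = (vx − vy + k·ωz)/r = 0.2980/0.075 = 3.9733

(-1.3067, -2.6933, -7.9733, 3.9733)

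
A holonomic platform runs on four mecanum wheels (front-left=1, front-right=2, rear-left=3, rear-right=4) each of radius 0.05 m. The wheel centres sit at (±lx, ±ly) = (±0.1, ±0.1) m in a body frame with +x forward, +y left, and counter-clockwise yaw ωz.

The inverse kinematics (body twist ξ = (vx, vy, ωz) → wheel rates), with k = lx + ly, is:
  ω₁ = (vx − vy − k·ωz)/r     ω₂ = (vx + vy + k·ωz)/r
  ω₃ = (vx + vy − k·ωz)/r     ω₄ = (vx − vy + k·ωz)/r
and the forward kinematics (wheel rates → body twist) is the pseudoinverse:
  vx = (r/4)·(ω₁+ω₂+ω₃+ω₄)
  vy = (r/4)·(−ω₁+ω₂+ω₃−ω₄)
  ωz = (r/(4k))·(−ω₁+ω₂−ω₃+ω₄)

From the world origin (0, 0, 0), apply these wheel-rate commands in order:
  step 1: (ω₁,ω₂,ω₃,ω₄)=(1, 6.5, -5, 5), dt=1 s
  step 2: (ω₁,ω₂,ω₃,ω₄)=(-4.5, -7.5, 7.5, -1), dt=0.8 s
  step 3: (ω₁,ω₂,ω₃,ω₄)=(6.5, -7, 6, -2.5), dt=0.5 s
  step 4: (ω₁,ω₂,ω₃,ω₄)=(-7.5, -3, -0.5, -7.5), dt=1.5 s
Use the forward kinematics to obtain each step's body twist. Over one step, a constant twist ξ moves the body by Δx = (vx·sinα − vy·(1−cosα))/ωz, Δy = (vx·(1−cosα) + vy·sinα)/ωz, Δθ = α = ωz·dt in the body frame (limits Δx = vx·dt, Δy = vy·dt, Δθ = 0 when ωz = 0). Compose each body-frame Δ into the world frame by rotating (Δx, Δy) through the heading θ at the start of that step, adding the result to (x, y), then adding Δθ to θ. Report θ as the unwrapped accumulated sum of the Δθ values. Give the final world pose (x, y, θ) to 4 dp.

(-0.1828, 0.3079, -0.5281)

step 1: ξ=(vx,vy,ωz)=(0.0938, -0.0562, 0.9688), dt=1.0 → body Δ=(0.1049, -0.0059, 0.9688) → world pose (0.1049, -0.0059, 0.9688)
step 2: ξ=(vx,vy,ωz)=(-0.0688, 0.0688, -0.7188), dt=0.8 → body Δ=(-0.0366, 0.0674, -0.5750) → world pose (0.0286, 0.0021, 0.3937)
step 3: ξ=(vx,vy,ωz)=(0.0375, -0.0625, -1.3750), dt=0.5 → body Δ=(0.0070, -0.0350, -0.6875) → world pose (0.0485, -0.0276, -0.2938)
step 4: ξ=(vx,vy,ωz)=(-0.2313, 0.1437, -0.1562), dt=1.5 → body Δ=(-0.3186, 0.2541, -0.2344) → world pose (-0.1828, 0.3079, -0.5281)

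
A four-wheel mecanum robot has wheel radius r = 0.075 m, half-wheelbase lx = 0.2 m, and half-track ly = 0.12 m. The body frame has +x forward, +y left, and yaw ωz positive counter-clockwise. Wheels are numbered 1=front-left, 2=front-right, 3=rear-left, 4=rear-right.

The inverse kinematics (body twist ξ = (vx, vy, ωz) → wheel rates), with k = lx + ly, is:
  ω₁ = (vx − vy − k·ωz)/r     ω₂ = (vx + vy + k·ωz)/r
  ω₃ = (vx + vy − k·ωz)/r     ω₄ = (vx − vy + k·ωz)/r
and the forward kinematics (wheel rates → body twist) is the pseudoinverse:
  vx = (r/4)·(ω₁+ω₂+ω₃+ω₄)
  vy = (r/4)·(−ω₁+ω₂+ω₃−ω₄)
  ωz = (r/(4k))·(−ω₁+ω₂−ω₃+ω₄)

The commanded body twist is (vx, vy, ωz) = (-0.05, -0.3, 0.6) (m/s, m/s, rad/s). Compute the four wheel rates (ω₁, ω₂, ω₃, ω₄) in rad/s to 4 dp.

k = lx + ly = 0.2 + 0.12 = 0.3200;  k·ωz = 0.3200·0.6 = 0.1920
ω₁ (FL) = (vx − vy − k·ωz)/r = 0.0580/0.075 = 0.7733
ω₂ (FR) = (vx + vy + k·ωz)/r = -0.1580/0.075 = -2.1067
ω₃ (RL) = (vx + vy − k·ωz)/r = -0.5420/0.075 = -7.2267
ω₄ (RR) = (vx − vy + k·ωz)/r = 0.4420/0.075 = 5.8933

(0.7733, -2.1067, -7.2267, 5.8933)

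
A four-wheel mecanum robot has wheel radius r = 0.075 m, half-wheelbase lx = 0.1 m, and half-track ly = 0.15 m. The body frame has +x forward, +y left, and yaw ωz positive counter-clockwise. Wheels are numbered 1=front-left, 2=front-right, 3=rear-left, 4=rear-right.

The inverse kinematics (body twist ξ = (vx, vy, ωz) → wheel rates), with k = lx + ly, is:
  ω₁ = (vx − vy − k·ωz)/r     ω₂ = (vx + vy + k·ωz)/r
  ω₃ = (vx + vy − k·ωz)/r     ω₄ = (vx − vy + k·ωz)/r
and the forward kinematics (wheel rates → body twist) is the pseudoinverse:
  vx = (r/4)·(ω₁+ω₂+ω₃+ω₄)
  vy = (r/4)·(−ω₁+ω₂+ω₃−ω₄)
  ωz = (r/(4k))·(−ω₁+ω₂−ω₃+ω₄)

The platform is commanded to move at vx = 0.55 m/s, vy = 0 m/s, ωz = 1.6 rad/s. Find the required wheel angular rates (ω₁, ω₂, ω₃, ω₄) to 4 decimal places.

(2.0000, 12.6667, 2.0000, 12.6667)

k = lx + ly = 0.1 + 0.15 = 0.2500;  k·ωz = 0.2500·1.6 = 0.4000
ω₁ (FL) = (vx − vy − k·ωz)/r = 0.1500/0.075 = 2.0000
ω₂ (FR) = (vx + vy + k·ωz)/r = 0.9500/0.075 = 12.6667
ω₃ (RL) = (vx + vy − k·ωz)/r = 0.1500/0.075 = 2.0000
ω₄ (RR) = (vx − vy + k·ωz)/r = 0.9500/0.075 = 12.6667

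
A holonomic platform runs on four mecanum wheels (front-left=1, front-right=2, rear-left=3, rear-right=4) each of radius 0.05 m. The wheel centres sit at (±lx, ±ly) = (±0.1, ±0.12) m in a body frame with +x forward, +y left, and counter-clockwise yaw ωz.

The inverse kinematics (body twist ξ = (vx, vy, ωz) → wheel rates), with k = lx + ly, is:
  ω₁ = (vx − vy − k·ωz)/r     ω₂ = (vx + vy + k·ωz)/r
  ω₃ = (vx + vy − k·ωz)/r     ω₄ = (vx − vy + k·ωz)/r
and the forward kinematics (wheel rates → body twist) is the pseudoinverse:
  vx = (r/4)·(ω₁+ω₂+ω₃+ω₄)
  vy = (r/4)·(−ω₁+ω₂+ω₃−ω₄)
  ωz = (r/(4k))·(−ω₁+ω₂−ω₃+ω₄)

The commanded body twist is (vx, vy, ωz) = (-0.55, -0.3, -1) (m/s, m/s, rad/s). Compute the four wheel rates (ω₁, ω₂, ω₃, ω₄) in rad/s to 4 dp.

k = lx + ly = 0.1 + 0.12 = 0.2200;  k·ωz = 0.2200·-1 = -0.2200
ω₁ (FL) = (vx − vy − k·ωz)/r = -0.0300/0.05 = -0.6000
ω₂ (FR) = (vx + vy + k·ωz)/r = -1.0700/0.05 = -21.4000
ω₃ (RL) = (vx + vy − k·ωz)/r = -0.6300/0.05 = -12.6000
ω₄ (RR) = (vx − vy + k·ωz)/r = -0.4700/0.05 = -9.4000

(-0.6000, -21.4000, -12.6000, -9.4000)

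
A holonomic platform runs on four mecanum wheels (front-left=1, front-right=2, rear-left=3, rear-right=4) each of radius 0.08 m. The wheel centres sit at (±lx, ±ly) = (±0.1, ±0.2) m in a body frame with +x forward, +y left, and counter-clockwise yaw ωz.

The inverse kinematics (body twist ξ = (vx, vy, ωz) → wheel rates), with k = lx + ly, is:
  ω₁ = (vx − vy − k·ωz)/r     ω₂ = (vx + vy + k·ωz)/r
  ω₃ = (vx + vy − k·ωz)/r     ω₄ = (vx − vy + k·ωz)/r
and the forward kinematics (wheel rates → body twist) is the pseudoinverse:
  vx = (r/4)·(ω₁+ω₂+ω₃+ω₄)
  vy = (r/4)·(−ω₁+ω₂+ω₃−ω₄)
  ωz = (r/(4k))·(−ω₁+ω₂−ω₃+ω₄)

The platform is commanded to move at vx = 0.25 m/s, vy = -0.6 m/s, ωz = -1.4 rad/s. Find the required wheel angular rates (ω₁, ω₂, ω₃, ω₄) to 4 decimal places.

k = lx + ly = 0.1 + 0.2 = 0.3000;  k·ωz = 0.3000·-1.4 = -0.4200
ω₁ (FL) = (vx − vy − k·ωz)/r = 1.2700/0.08 = 15.8750
ω₂ (FR) = (vx + vy + k·ωz)/r = -0.7700/0.08 = -9.6250
ω₃ (RL) = (vx + vy − k·ωz)/r = 0.0700/0.08 = 0.8750
ω₄ (RR) = (vx − vy + k·ωz)/r = 0.4300/0.08 = 5.3750

(15.8750, -9.6250, 0.8750, 5.3750)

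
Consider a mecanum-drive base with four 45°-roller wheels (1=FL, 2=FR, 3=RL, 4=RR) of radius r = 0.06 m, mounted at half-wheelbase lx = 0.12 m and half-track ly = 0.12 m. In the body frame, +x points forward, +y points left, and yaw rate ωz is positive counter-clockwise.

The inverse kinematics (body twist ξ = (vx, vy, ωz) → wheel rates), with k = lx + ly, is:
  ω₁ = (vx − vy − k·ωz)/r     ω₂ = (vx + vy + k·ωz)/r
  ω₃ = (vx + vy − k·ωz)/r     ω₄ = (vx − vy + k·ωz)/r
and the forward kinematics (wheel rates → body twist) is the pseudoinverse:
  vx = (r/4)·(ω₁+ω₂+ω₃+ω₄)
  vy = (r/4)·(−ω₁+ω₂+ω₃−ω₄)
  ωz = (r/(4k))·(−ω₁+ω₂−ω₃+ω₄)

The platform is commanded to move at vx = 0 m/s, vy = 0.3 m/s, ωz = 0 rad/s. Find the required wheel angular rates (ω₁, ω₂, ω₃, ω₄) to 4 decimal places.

k = lx + ly = 0.12 + 0.12 = 0.2400;  k·ωz = 0.2400·0 = 0.0000
ω₁ (FL) = (vx − vy − k·ωz)/r = -0.3000/0.06 = -5.0000
ω₂ (FR) = (vx + vy + k·ωz)/r = 0.3000/0.06 = 5.0000
ω₃ (RL) = (vx + vy − k·ωz)/r = 0.3000/0.06 = 5.0000
ω₄ (RR) = (vx − vy + k·ωz)/r = -0.3000/0.06 = -5.0000

(-5.0000, 5.0000, 5.0000, -5.0000)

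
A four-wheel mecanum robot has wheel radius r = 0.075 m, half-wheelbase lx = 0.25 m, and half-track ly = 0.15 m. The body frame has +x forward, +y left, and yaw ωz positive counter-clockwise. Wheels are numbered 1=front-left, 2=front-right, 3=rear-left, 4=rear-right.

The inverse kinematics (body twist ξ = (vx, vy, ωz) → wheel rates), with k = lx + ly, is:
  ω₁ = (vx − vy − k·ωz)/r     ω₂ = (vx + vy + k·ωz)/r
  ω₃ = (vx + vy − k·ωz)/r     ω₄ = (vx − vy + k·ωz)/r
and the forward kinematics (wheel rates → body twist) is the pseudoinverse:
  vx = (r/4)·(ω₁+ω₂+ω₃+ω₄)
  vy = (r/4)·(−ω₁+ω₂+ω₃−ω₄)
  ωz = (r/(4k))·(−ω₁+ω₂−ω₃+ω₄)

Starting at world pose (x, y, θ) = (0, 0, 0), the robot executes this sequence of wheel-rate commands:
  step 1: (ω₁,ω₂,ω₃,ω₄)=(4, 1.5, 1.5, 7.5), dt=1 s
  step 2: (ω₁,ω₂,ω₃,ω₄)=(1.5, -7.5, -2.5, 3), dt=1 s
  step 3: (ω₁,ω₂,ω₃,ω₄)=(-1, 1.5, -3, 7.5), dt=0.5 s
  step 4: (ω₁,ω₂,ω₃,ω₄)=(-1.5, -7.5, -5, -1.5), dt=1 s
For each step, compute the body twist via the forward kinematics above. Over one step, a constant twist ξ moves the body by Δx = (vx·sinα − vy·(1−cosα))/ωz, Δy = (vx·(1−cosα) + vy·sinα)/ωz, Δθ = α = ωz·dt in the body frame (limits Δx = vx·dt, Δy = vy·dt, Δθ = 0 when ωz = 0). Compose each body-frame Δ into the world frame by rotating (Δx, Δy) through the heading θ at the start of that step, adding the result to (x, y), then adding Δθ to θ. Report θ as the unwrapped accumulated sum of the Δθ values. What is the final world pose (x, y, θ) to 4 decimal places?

(0.0224, -0.7257, 0.1875)

step 1: ξ=(vx,vy,ωz)=(0.2719, -0.1594, 0.1641), dt=1.0 → body Δ=(0.2837, -0.1364, 0.1641) → world pose (0.2837, -0.1364, 0.1641)
step 2: ξ=(vx,vy,ωz)=(-0.1031, -0.2719, -0.1641), dt=1.0 → body Δ=(-0.1249, -0.2622, -0.1641) → world pose (0.2033, -0.4155, 0.0000)
step 3: ξ=(vx,vy,ωz)=(0.0938, -0.1500, 0.6094), dt=0.5 → body Δ=(0.0575, -0.0668, 0.3047) → world pose (0.2608, -0.4823, 0.3047)
step 4: ξ=(vx,vy,ωz)=(-0.2906, -0.1781, -0.1172), dt=1.0 → body Δ=(-0.3004, -0.1607, -0.1172) → world pose (0.0224, -0.7257, 0.1875)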